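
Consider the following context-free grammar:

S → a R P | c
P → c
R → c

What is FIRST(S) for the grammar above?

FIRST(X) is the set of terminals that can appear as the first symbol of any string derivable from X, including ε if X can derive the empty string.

We compute FIRST(S) using the standard algorithm.
FIRST(P) = {c}
FIRST(R) = {c}
FIRST(S) = {a, c}
Therefore, FIRST(S) = {a, c}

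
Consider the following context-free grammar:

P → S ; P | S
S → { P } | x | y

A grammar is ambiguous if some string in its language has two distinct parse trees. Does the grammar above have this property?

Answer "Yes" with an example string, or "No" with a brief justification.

No - the grammar is unambiguous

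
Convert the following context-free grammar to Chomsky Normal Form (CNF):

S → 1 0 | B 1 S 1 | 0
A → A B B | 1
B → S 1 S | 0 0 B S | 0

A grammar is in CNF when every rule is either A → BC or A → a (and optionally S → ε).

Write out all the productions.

T1 → 1; T0 → 0; S → 0; A → 1; B → 0; S → T1 T0; S → B X0; X0 → T1 X1; X1 → S T1; A → A X2; X2 → B B; B → S X3; X3 → T1 S; B → T0 X4; X4 → T0 X5; X5 → B S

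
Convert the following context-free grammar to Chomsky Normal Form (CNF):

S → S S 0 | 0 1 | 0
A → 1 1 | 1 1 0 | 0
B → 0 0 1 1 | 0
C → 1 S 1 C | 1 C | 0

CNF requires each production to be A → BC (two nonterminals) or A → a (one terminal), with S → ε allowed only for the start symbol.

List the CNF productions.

T0 → 0; T1 → 1; S → 0; A → 0; B → 0; C → 0; S → S X0; X0 → S T0; S → T0 T1; A → T1 T1; A → T1 X1; X1 → T1 T0; B → T0 X2; X2 → T0 X3; X3 → T1 T1; C → T1 X4; X4 → S X5; X5 → T1 C; C → T1 C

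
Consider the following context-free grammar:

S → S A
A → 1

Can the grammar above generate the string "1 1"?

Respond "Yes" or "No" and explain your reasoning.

No - no valid derivation exists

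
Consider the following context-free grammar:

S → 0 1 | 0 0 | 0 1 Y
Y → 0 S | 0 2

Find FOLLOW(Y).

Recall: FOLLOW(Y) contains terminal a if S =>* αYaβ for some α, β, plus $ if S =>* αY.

We compute FOLLOW(Y) using the standard algorithm.
FOLLOW(S) starts with {$}.
FIRST(S) = {0}
FIRST(Y) = {0}
FOLLOW(S) = {$}
FOLLOW(Y) = {$}
Therefore, FOLLOW(Y) = {$}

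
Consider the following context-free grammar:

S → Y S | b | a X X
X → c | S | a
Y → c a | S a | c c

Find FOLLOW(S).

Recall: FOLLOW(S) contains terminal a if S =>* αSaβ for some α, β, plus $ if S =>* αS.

We compute FOLLOW(S) using the standard algorithm.
FOLLOW(S) starts with {$}.
FIRST(S) = {a, b, c}
FIRST(X) = {a, b, c}
FIRST(Y) = {a, b, c}
FOLLOW(S) = {$, a, b, c}
FOLLOW(X) = {$, a, b, c}
FOLLOW(Y) = {a, b, c}
Therefore, FOLLOW(S) = {$, a, b, c}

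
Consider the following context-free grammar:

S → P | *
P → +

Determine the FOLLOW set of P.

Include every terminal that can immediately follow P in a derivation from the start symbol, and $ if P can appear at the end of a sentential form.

We compute FOLLOW(P) using the standard algorithm.
FOLLOW(S) starts with {$}.
FIRST(P) = {+}
FIRST(S) = {*, +}
FOLLOW(P) = {$}
FOLLOW(S) = {$}
Therefore, FOLLOW(P) = {$}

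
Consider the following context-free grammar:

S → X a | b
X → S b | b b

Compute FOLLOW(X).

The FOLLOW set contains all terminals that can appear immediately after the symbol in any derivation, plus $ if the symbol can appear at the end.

We compute FOLLOW(X) using the standard algorithm.
FOLLOW(S) starts with {$}.
FIRST(S) = {b}
FIRST(X) = {b}
FOLLOW(S) = {$, b}
FOLLOW(X) = {a}
Therefore, FOLLOW(X) = {a}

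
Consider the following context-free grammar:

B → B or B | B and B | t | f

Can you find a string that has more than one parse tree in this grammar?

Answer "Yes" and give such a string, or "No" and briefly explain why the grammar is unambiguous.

Yes - the string 'f and f and t and f' has two distinct parse trees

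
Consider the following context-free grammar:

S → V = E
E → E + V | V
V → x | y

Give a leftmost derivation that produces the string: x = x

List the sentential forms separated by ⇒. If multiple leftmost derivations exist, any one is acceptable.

S ⇒ V = E ⇒ x = E ⇒ x = V ⇒ x = x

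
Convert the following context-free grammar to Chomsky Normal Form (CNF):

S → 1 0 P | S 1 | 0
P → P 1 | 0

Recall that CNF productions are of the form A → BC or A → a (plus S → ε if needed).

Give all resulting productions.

T1 → 1; T0 → 0; S → 0; P → 0; S → T1 X0; X0 → T0 P; S → S T1; P → P T1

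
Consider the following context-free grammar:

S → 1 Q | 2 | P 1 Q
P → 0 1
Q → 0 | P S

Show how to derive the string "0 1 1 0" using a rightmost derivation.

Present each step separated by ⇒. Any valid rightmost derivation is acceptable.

S ⇒ P 1 Q ⇒ P 1 0 ⇒ 0 1 1 0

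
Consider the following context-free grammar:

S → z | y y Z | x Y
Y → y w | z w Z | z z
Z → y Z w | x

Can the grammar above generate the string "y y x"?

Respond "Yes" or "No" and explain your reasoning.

Yes - a valid derivation exists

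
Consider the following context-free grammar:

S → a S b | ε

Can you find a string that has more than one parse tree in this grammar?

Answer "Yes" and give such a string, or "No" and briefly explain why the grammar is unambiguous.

No - the grammar is unambiguous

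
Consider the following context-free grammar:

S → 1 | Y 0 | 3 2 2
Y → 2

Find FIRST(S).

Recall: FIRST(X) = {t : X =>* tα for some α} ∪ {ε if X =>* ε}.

We compute FIRST(S) using the standard algorithm.
FIRST(S) = {1, 2, 3}
FIRST(Y) = {2}
Therefore, FIRST(S) = {1, 2, 3}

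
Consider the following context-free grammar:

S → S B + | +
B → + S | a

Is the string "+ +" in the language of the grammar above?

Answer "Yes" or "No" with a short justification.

No - no valid derivation exists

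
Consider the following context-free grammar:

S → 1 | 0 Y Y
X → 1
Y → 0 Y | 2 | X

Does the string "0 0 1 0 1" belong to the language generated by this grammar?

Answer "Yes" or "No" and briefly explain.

Yes - a valid derivation exists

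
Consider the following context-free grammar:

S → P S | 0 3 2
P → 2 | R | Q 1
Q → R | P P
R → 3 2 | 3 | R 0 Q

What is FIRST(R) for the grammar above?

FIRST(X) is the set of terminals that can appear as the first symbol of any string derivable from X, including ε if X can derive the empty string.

We compute FIRST(R) using the standard algorithm.
FIRST(P) = {2, 3}
FIRST(Q) = {2, 3}
FIRST(R) = {3}
FIRST(S) = {0, 2, 3}
Therefore, FIRST(R) = {3}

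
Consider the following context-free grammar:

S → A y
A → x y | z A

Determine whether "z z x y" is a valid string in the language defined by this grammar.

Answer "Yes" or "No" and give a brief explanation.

No - no valid derivation exists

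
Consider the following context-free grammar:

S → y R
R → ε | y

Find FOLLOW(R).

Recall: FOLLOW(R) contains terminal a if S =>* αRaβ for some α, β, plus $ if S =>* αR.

We compute FOLLOW(R) using the standard algorithm.
FOLLOW(S) starts with {$}.
FIRST(R) = {y, ε}
FIRST(S) = {y}
FOLLOW(R) = {$}
FOLLOW(S) = {$}
Therefore, FOLLOW(R) = {$}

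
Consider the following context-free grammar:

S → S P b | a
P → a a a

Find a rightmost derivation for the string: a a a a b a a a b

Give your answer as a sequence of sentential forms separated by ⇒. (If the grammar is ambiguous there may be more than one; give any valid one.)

S ⇒ S P b ⇒ S a a a b ⇒ S P b a a a b ⇒ S a a a b a a a b ⇒ a a a a b a a a b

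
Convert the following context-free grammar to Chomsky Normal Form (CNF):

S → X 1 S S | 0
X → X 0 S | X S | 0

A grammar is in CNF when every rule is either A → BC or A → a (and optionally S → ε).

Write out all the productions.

T1 → 1; S → 0; T0 → 0; X → 0; S → X X0; X0 → T1 X1; X1 → S S; X → X X2; X2 → T0 S; X → X S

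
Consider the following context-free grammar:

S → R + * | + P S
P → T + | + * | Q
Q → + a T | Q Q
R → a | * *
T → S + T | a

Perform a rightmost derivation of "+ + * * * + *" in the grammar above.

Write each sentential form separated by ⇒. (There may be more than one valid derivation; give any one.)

S ⇒ + P S ⇒ + P R + * ⇒ + P * * + * ⇒ + + * * * + *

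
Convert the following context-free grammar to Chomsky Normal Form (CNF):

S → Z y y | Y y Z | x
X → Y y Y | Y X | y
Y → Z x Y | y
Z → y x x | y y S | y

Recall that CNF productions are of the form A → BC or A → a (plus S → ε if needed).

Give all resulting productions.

TY → y; S → x; X → y; TX → x; Y → y; Z → y; S → Z X0; X0 → TY TY; S → Y X1; X1 → TY Z; X → Y X2; X2 → TY Y; X → Y X; Y → Z X3; X3 → TX Y; Z → TY X4; X4 → TX TX; Z → TY X5; X5 → TY S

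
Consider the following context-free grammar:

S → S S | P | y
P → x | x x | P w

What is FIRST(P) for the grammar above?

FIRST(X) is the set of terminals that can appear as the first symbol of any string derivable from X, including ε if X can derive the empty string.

We compute FIRST(P) using the standard algorithm.
FIRST(P) = {x}
FIRST(S) = {x, y}
Therefore, FIRST(P) = {x}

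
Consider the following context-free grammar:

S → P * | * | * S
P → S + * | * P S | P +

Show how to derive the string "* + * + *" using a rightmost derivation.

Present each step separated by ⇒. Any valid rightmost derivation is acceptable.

S ⇒ P * ⇒ P + * ⇒ S + * + * ⇒ * + * + *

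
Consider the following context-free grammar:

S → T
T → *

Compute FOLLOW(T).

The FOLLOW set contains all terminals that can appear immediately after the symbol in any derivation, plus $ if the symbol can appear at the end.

We compute FOLLOW(T) using the standard algorithm.
FOLLOW(S) starts with {$}.
FIRST(S) = {*}
FIRST(T) = {*}
FOLLOW(S) = {$}
FOLLOW(T) = {$}
Therefore, FOLLOW(T) = {$}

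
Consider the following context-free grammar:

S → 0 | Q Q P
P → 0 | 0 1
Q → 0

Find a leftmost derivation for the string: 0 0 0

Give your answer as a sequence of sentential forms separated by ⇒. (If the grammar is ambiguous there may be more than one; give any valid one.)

S ⇒ Q Q P ⇒ 0 Q P ⇒ 0 0 P ⇒ 0 0 0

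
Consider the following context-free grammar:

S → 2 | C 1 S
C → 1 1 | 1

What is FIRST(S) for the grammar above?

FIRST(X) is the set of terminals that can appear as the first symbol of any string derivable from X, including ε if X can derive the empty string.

We compute FIRST(S) using the standard algorithm.
FIRST(C) = {1}
FIRST(S) = {1, 2}
Therefore, FIRST(S) = {1, 2}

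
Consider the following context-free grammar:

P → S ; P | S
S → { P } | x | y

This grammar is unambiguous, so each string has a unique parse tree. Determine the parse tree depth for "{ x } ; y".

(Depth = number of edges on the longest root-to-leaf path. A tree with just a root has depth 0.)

4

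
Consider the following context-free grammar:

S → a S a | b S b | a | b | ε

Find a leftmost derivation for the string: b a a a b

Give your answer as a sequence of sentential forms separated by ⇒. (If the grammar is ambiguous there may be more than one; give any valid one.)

S ⇒ b S b ⇒ b a S a b ⇒ b a a a b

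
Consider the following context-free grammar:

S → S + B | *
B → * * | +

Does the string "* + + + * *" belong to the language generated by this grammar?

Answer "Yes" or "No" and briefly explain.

Yes - a valid derivation exists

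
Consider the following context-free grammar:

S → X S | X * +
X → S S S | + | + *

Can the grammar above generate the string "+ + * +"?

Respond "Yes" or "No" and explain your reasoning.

Yes - a valid derivation exists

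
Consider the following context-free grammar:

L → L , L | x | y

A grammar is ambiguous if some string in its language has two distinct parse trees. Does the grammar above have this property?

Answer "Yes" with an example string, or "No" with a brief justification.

Yes - the string 'x , y , y , y , y' has two distinct parse trees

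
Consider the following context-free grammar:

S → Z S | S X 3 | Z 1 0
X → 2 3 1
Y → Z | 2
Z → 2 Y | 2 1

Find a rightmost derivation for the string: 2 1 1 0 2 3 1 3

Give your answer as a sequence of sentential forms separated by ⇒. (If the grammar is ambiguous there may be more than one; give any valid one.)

S ⇒ S X 3 ⇒ S 2 3 1 3 ⇒ Z 1 0 2 3 1 3 ⇒ 2 1 1 0 2 3 1 3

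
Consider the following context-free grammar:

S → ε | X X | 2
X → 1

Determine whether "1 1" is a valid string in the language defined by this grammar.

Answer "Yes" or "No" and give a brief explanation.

Yes - a valid derivation exists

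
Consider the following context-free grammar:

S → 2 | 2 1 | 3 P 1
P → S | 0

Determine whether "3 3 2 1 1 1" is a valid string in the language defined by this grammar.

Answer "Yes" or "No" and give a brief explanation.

Yes - a valid derivation exists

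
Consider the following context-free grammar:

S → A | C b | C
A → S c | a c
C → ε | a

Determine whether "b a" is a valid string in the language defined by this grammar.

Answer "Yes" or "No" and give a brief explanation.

No - no valid derivation exists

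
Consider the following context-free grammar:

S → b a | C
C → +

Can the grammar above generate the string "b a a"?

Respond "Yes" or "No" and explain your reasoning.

No - no valid derivation exists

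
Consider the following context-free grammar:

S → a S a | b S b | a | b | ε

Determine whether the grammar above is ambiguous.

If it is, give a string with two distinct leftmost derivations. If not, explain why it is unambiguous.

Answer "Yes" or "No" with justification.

No - the grammar is unambiguous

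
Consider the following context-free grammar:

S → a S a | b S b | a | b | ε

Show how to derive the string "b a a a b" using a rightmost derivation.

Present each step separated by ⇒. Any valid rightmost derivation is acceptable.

S ⇒ b S b ⇒ b a S a b ⇒ b a a a b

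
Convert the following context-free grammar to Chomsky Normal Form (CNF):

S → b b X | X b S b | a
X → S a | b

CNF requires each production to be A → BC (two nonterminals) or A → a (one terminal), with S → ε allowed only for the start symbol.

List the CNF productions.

TB → b; S → a; TA → a; X → b; S → TB X0; X0 → TB X; S → X X1; X1 → TB X2; X2 → S TB; X → S TA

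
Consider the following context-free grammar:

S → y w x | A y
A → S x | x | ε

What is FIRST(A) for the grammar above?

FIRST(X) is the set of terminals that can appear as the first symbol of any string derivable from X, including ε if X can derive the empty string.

We compute FIRST(A) using the standard algorithm.
FIRST(A) = {x, y, ε}
FIRST(S) = {x, y}
Therefore, FIRST(A) = {x, y, ε}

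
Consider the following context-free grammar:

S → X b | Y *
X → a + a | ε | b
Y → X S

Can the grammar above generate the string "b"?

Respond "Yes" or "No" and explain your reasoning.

Yes - a valid derivation exists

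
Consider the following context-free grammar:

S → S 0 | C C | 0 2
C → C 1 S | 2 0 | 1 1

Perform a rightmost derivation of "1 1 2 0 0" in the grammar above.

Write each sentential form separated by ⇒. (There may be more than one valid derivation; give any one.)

S ⇒ S 0 ⇒ C C 0 ⇒ C 2 0 0 ⇒ 1 1 2 0 0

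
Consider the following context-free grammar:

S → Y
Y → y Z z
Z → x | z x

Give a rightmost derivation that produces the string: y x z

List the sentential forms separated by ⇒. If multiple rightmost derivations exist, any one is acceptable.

S ⇒ Y ⇒ y Z z ⇒ y x z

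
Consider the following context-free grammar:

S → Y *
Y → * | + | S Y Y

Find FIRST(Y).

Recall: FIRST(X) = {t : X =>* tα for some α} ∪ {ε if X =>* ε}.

We compute FIRST(Y) using the standard algorithm.
FIRST(S) = {*, +}
FIRST(Y) = {*, +}
Therefore, FIRST(Y) = {*, +}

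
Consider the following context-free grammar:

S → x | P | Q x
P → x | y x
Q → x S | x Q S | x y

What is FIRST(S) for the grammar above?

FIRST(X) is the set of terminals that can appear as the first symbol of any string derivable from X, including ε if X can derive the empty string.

We compute FIRST(S) using the standard algorithm.
FIRST(P) = {x, y}
FIRST(Q) = {x}
FIRST(S) = {x, y}
Therefore, FIRST(S) = {x, y}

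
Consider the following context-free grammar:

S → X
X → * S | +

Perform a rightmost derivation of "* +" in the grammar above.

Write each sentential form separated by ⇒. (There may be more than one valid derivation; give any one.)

S ⇒ X ⇒ * S ⇒ * X ⇒ * +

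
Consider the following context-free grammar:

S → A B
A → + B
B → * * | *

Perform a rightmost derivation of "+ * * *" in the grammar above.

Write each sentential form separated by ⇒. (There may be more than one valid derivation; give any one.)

S ⇒ A B ⇒ A * * ⇒ + B * * ⇒ + * * *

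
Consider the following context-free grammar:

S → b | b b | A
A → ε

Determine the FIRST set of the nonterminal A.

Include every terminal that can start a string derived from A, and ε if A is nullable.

We compute FIRST(A) using the standard algorithm.
FIRST(A) = {ε}
FIRST(S) = {b, ε}
Therefore, FIRST(A) = {ε}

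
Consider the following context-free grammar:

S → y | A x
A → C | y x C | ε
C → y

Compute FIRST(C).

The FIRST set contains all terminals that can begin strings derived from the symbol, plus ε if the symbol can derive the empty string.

We compute FIRST(C) using the standard algorithm.
FIRST(A) = {y, ε}
FIRST(C) = {y}
FIRST(S) = {x, y}
Therefore, FIRST(C) = {y}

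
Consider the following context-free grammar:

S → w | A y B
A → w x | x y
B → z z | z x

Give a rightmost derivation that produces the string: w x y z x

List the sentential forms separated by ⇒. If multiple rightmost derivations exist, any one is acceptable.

S ⇒ A y B ⇒ A y z x ⇒ w x y z x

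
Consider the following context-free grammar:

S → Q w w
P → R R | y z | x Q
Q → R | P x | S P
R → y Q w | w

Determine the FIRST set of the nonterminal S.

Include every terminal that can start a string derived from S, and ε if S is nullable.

We compute FIRST(S) using the standard algorithm.
FIRST(P) = {w, x, y}
FIRST(Q) = {w, x, y}
FIRST(R) = {w, y}
FIRST(S) = {w, x, y}
Therefore, FIRST(S) = {w, x, y}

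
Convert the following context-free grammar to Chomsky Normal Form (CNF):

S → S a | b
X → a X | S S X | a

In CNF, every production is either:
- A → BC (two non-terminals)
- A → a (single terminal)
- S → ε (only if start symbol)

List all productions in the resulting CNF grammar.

TA → a; S → b; X → a; S → S TA; X → TA X; X → S X0; X0 → S X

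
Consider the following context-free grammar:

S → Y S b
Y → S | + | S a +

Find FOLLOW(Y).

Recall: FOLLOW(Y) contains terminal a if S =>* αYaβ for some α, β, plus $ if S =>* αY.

We compute FOLLOW(Y) using the standard algorithm.
FOLLOW(S) starts with {$}.
FIRST(S) = {+}
FIRST(Y) = {+}
FOLLOW(S) = {$, +, a, b}
FOLLOW(Y) = {+}
Therefore, FOLLOW(Y) = {+}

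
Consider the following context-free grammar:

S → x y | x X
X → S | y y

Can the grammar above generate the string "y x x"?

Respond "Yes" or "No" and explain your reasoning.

No - no valid derivation exists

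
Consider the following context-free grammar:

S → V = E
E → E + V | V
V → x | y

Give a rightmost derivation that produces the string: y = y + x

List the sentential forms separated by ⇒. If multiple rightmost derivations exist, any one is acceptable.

S ⇒ V = E ⇒ V = E + V ⇒ V = E + x ⇒ V = V + x ⇒ V = y + x ⇒ y = y + x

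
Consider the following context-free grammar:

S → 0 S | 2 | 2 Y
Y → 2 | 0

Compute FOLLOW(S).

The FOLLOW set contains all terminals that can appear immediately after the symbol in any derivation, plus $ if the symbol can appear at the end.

We compute FOLLOW(S) using the standard algorithm.
FOLLOW(S) starts with {$}.
FIRST(S) = {0, 2}
FIRST(Y) = {0, 2}
FOLLOW(S) = {$}
FOLLOW(Y) = {$}
Therefore, FOLLOW(S) = {$}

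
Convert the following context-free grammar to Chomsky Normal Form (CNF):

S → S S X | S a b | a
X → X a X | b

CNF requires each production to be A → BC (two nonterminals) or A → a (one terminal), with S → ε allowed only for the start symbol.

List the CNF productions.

TA → a; TB → b; S → a; X → b; S → S X0; X0 → S X; S → S X1; X1 → TA TB; X → X X2; X2 → TA X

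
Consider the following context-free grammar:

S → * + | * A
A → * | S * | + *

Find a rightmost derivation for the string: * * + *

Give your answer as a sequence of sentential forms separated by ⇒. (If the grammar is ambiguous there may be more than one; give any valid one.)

S ⇒ * A ⇒ * S * ⇒ * * + *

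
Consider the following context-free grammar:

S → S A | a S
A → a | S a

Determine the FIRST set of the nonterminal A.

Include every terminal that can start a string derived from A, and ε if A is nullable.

We compute FIRST(A) using the standard algorithm.
FIRST(A) = {a}
FIRST(S) = {a}
Therefore, FIRST(A) = {a}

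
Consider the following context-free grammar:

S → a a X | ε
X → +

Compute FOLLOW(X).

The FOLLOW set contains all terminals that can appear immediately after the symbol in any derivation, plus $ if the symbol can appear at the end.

We compute FOLLOW(X) using the standard algorithm.
FOLLOW(S) starts with {$}.
FIRST(S) = {a, ε}
FIRST(X) = {+}
FOLLOW(S) = {$}
FOLLOW(X) = {$}
Therefore, FOLLOW(X) = {$}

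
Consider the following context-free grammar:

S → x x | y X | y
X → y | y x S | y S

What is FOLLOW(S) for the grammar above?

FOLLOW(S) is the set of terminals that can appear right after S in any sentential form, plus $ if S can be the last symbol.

We compute FOLLOW(S) using the standard algorithm.
FOLLOW(S) starts with {$}.
FIRST(S) = {x, y}
FIRST(X) = {y}
FOLLOW(S) = {$}
FOLLOW(X) = {$}
Therefore, FOLLOW(S) = {$}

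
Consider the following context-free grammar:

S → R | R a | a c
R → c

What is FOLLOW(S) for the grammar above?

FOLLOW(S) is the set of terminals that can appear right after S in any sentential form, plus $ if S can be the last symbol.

We compute FOLLOW(S) using the standard algorithm.
FOLLOW(S) starts with {$}.
FIRST(R) = {c}
FIRST(S) = {a, c}
FOLLOW(R) = {$, a}
FOLLOW(S) = {$}
Therefore, FOLLOW(S) = {$}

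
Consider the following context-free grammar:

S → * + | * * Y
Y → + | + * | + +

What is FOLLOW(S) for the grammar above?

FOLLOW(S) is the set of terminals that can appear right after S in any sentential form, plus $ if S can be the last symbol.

We compute FOLLOW(S) using the standard algorithm.
FOLLOW(S) starts with {$}.
FIRST(S) = {*}
FIRST(Y) = {+}
FOLLOW(S) = {$}
FOLLOW(Y) = {$}
Therefore, FOLLOW(S) = {$}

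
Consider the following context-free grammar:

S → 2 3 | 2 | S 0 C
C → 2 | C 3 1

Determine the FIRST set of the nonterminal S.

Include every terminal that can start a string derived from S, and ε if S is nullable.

We compute FIRST(S) using the standard algorithm.
FIRST(C) = {2}
FIRST(S) = {2}
Therefore, FIRST(S) = {2}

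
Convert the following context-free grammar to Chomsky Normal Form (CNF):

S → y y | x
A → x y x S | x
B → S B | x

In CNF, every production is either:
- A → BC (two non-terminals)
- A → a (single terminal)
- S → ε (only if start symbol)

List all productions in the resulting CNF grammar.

TY → y; S → x; TX → x; A → x; B → x; S → TY TY; A → TX X0; X0 → TY X1; X1 → TX S; B → S B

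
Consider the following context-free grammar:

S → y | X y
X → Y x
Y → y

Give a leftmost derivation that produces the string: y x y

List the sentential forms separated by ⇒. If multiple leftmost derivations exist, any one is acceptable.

S ⇒ X y ⇒ Y x y ⇒ y x y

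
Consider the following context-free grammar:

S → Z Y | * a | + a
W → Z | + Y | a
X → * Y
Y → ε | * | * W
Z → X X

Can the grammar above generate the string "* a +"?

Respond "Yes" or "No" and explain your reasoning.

No - no valid derivation exists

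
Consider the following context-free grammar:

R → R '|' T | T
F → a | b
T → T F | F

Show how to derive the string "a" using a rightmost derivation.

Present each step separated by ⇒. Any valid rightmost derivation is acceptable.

R ⇒ T ⇒ F ⇒ a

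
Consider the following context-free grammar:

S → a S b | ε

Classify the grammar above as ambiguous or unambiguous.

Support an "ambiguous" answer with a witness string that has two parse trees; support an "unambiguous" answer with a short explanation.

Unambiguous - every string in the language has a unique parse tree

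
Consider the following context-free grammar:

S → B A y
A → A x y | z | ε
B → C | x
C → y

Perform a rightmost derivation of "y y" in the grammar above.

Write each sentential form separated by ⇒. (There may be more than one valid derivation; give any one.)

S ⇒ B A y ⇒ B y ⇒ C y ⇒ y y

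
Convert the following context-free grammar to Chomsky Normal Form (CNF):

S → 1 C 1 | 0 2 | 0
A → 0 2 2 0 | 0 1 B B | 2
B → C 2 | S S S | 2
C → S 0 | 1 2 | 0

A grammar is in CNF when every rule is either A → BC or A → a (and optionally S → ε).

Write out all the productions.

T1 → 1; T0 → 0; T2 → 2; S → 0; A → 2; B → 2; C → 0; S → T1 X0; X0 → C T1; S → T0 T2; A → T0 X1; X1 → T2 X2; X2 → T2 T0; A → T0 X3; X3 → T1 X4; X4 → B B; B → C T2; B → S X5; X5 → S S; C → S T0; C → T1 T2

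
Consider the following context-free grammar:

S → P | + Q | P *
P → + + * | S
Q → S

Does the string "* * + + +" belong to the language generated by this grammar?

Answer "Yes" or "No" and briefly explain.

No - no valid derivation exists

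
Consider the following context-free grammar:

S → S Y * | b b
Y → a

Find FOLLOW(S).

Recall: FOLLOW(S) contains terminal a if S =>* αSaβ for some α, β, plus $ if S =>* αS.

We compute FOLLOW(S) using the standard algorithm.
FOLLOW(S) starts with {$}.
FIRST(S) = {b}
FIRST(Y) = {a}
FOLLOW(S) = {$, a}
FOLLOW(Y) = {*}
Therefore, FOLLOW(S) = {$, a}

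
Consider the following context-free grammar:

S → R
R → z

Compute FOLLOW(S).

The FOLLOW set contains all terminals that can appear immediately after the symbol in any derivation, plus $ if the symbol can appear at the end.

We compute FOLLOW(S) using the standard algorithm.
FOLLOW(S) starts with {$}.
FIRST(R) = {z}
FIRST(S) = {z}
FOLLOW(R) = {$}
FOLLOW(S) = {$}
Therefore, FOLLOW(S) = {$}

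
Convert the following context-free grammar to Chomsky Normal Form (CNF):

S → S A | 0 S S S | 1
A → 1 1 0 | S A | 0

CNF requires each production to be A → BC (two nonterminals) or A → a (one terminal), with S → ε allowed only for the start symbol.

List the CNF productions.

T0 → 0; S → 1; T1 → 1; A → 0; S → S A; S → T0 X0; X0 → S X1; X1 → S S; A → T1 X2; X2 → T1 T0; A → S A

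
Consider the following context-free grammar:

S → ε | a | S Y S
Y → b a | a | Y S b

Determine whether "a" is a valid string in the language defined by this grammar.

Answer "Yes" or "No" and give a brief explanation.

Yes - a valid derivation exists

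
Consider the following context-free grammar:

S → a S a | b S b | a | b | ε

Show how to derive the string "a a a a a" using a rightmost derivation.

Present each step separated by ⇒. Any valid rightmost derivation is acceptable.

S ⇒ a S a ⇒ a a S a a ⇒ a a a a a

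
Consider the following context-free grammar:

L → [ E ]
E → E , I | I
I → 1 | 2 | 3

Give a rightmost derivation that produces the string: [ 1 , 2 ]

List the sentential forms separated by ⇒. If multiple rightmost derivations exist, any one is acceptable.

L ⇒ [ E ] ⇒ [ E , I ] ⇒ [ E , 2 ] ⇒ [ I , 2 ] ⇒ [ 1 , 2 ]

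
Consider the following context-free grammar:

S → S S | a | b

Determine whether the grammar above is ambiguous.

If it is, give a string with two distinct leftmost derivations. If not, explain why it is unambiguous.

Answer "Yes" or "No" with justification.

Yes - the string 'b b b b' has two distinct leftmost derivations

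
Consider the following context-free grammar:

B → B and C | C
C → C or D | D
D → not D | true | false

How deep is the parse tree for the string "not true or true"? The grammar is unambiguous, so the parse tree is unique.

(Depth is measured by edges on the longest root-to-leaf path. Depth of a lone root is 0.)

5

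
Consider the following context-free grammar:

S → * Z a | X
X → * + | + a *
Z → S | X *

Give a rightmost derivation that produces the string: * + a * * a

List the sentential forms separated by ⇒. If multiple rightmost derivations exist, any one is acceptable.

S ⇒ * Z a ⇒ * X * a ⇒ * + a * * a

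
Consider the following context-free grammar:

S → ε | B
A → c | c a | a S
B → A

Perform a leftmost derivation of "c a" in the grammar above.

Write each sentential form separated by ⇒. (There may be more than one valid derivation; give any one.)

S ⇒ B ⇒ A ⇒ c a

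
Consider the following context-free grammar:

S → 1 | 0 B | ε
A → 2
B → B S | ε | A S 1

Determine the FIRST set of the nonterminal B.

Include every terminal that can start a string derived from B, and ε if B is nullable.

We compute FIRST(B) using the standard algorithm.
FIRST(A) = {2}
FIRST(B) = {0, 1, 2, ε}
FIRST(S) = {0, 1, ε}
Therefore, FIRST(B) = {0, 1, 2, ε}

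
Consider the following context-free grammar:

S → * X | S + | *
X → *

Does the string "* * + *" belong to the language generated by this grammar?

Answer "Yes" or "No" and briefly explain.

No - no valid derivation exists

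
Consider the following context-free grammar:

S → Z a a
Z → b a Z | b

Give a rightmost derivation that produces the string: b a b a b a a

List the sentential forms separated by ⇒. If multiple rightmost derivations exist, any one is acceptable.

S ⇒ Z a a ⇒ b a Z a a ⇒ b a b a Z a a ⇒ b a b a b a a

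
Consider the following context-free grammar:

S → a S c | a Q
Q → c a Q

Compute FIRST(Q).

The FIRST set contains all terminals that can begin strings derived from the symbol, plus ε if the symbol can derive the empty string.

We compute FIRST(Q) using the standard algorithm.
FIRST(Q) = {c}
FIRST(S) = {a}
Therefore, FIRST(Q) = {c}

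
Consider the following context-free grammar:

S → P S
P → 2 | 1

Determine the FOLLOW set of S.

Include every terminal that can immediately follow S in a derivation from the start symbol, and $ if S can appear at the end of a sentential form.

We compute FOLLOW(S) using the standard algorithm.
FOLLOW(S) starts with {$}.
FIRST(P) = {1, 2}
FIRST(S) = {1, 2}
FOLLOW(P) = {1, 2}
FOLLOW(S) = {$}
Therefore, FOLLOW(S) = {$}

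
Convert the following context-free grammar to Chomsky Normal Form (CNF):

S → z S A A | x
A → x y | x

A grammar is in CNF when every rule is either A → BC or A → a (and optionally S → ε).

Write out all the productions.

TZ → z; S → x; TX → x; TY → y; A → x; S → TZ X0; X0 → S X1; X1 → A A; A → TX TY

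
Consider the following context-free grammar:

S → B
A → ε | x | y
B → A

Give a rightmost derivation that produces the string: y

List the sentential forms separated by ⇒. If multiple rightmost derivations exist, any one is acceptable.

S ⇒ B ⇒ A ⇒ y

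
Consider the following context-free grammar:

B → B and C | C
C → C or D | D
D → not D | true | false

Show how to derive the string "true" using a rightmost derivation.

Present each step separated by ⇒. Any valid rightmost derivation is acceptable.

B ⇒ C ⇒ D ⇒ true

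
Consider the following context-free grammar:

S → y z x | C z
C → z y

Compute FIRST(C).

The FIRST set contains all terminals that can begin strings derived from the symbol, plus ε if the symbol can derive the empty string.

We compute FIRST(C) using the standard algorithm.
FIRST(C) = {z}
FIRST(S) = {y, z}
Therefore, FIRST(C) = {z}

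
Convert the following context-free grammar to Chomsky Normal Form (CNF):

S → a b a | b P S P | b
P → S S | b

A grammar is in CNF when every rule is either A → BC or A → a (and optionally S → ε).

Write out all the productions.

TA → a; TB → b; S → b; P → b; S → TA X0; X0 → TB TA; S → TB X1; X1 → P X2; X2 → S P; P → S S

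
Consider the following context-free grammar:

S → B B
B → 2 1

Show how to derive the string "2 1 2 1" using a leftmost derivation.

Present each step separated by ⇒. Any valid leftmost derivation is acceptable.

S ⇒ B B ⇒ 2 1 B ⇒ 2 1 2 1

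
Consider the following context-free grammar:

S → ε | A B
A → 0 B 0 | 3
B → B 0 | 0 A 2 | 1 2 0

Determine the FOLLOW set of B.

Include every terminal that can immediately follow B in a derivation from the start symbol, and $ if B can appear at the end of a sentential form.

We compute FOLLOW(B) using the standard algorithm.
FOLLOW(S) starts with {$}.
FIRST(A) = {0, 3}
FIRST(B) = {0, 1}
FIRST(S) = {0, 3, ε}
FOLLOW(A) = {0, 1, 2}
FOLLOW(B) = {$, 0}
FOLLOW(S) = {$}
Therefore, FOLLOW(B) = {$, 0}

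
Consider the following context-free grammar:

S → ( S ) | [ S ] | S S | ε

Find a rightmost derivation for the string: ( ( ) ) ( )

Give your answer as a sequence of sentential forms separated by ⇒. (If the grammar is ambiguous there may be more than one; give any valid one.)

S ⇒ S S ⇒ S ( S ) ⇒ S ( ) ⇒ ( S ) ( ) ⇒ ( ( S ) ) ( ) ⇒ ( ( ) ) ( )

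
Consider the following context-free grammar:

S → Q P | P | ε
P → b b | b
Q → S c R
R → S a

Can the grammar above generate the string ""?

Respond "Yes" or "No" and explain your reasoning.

Yes - a valid derivation exists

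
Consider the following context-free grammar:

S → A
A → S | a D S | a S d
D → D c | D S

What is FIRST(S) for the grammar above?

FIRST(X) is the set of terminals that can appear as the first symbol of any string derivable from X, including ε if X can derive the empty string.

We compute FIRST(S) using the standard algorithm.
FIRST(A) = {a}
FIRST(D) = {}
FIRST(S) = {a}
Therefore, FIRST(S) = {a}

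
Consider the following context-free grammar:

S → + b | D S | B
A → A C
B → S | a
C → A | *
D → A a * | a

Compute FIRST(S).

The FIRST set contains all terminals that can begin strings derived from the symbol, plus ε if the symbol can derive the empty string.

We compute FIRST(S) using the standard algorithm.
FIRST(A) = {}
FIRST(B) = {+, a}
FIRST(C) = {*}
FIRST(D) = {a}
FIRST(S) = {+, a}
Therefore, FIRST(S) = {+, a}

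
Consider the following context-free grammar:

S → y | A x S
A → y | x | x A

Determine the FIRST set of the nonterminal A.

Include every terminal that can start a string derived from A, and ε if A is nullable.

We compute FIRST(A) using the standard algorithm.
FIRST(A) = {x, y}
FIRST(S) = {x, y}
Therefore, FIRST(A) = {x, y}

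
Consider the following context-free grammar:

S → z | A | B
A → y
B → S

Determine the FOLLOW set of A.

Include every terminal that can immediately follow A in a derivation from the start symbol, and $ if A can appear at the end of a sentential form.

We compute FOLLOW(A) using the standard algorithm.
FOLLOW(S) starts with {$}.
FIRST(A) = {y}
FIRST(B) = {y, z}
FIRST(S) = {y, z}
FOLLOW(A) = {$}
FOLLOW(B) = {$}
FOLLOW(S) = {$}
Therefore, FOLLOW(A) = {$}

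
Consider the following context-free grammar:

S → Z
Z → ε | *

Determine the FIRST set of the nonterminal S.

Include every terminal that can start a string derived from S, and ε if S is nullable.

We compute FIRST(S) using the standard algorithm.
FIRST(S) = {*, ε}
FIRST(Z) = {*, ε}
Therefore, FIRST(S) = {*, ε}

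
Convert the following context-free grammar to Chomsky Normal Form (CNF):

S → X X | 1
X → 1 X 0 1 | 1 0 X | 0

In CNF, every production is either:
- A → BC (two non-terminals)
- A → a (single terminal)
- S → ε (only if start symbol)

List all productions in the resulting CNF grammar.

S → 1; T1 → 1; T0 → 0; X → 0; S → X X; X → T1 X0; X0 → X X1; X1 → T0 T1; X → T1 X2; X2 → T0 X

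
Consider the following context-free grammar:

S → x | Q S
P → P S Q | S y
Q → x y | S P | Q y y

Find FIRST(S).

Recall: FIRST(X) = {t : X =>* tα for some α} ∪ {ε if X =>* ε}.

We compute FIRST(S) using the standard algorithm.
FIRST(P) = {x}
FIRST(Q) = {x}
FIRST(S) = {x}
Therefore, FIRST(S) = {x}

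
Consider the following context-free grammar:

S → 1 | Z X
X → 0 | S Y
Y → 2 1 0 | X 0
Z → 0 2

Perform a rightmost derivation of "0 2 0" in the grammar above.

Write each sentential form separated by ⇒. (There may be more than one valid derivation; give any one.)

S ⇒ Z X ⇒ Z 0 ⇒ 0 2 0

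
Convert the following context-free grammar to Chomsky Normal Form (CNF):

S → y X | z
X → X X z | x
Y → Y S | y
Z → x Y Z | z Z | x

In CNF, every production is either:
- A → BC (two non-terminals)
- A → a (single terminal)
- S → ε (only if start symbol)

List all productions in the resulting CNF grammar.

TY → y; S → z; TZ → z; X → x; Y → y; TX → x; Z → x; S → TY X; X → X X0; X0 → X TZ; Y → Y S; Z → TX X1; X1 → Y Z; Z → TZ Z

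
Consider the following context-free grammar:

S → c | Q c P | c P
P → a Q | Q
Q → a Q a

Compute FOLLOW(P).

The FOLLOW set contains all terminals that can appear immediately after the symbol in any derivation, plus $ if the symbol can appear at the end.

We compute FOLLOW(P) using the standard algorithm.
FOLLOW(S) starts with {$}.
FIRST(P) = {a}
FIRST(Q) = {a}
FIRST(S) = {a, c}
FOLLOW(P) = {$}
FOLLOW(Q) = {$, a, c}
FOLLOW(S) = {$}
Therefore, FOLLOW(P) = {$}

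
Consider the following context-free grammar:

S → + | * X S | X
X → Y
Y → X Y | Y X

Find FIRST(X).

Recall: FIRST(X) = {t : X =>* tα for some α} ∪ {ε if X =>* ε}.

We compute FIRST(X) using the standard algorithm.
FIRST(S) = {*, +}
FIRST(X) = {}
FIRST(Y) = {}
Therefore, FIRST(X) = {}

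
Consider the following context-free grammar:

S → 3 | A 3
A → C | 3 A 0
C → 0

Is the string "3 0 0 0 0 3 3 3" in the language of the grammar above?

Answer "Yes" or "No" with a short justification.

No - no valid derivation exists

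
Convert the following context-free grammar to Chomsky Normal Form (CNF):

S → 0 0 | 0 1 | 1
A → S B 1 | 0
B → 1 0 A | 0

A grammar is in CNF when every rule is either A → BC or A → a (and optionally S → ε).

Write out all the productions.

T0 → 0; T1 → 1; S → 1; A → 0; B → 0; S → T0 T0; S → T0 T1; A → S X0; X0 → B T1; B → T1 X1; X1 → T0 A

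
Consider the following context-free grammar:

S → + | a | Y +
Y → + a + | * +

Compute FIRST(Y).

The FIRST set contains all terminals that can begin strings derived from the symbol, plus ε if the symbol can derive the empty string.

We compute FIRST(Y) using the standard algorithm.
FIRST(S) = {*, +, a}
FIRST(Y) = {*, +}
Therefore, FIRST(Y) = {*, +}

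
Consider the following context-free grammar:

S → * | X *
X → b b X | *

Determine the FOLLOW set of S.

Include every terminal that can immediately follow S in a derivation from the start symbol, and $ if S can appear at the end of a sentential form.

We compute FOLLOW(S) using the standard algorithm.
FOLLOW(S) starts with {$}.
FIRST(S) = {*, b}
FIRST(X) = {*, b}
FOLLOW(S) = {$}
FOLLOW(X) = {*}
Therefore, FOLLOW(S) = {$}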